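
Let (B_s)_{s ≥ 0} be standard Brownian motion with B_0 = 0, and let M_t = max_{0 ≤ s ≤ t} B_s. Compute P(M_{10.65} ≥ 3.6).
P(M_{10.65} ≥ 3.6) = 2·P(B_{10.65} ≥ 3.6) = 2(1 − Φ(3.6/√10.65)) ≈ 0.2700

By the reflection principle for Brownian motion, P(M_t ≥ a) = 2 · P(B_t ≥ a) for a ≥ 0. Since B_t ~ N(0, t), P(B_t ≥ 3.6) = 1 − Φ(3.6/√t) = 1 − Φ(3.6/√10.65) = 1 − Φ(1.1031). So
  P(M_{10.65} ≥ 3.6) = 2(1 − Φ(1.1031)) ≈ 0.2700.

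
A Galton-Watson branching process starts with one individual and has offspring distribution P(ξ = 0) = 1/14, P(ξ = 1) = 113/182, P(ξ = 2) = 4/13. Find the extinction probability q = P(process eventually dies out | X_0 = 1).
q = 13/56

The pgf is f(s) = 1/14 + 113/182·s + 4/13·s². The extinction probability q is the smallest fixed point of f in [0, 1]. Setting s = f(s):
  4/13·s² + (113/182 − 1)·s + 1/14 = 0
  4/13·s² − (1/14 + 4/13)·s + 1/14 = 0
which factors as (s − 1)·(4/13·s − 1/14) = 0, giving roots s = 1 and s = (1/14)/(4/13) = 13/56.
Mean offspring μ = 113/182 + 2·4/13 = 225/182 > 1 (supercritical), so q < 1. The extinction probability is the smaller root: q = (1/14)/(4/13) = 13/56.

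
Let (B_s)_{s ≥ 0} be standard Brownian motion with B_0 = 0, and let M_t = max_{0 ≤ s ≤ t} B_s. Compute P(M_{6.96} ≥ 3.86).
P(M_{6.96} ≥ 3.86) = 2·P(B_{6.96} ≥ 3.86) = 2(1 − Φ(3.86/√6.96)) ≈ 0.1434

By the reflection principle for Brownian motion, P(M_t ≥ a) = 2 · P(B_t ≥ a) for a ≥ 0. Since B_t ~ N(0, t), P(B_t ≥ 3.86) = 1 − Φ(3.86/√t) = 1 − Φ(3.86/√6.96) = 1 − Φ(1.4631). So
  P(M_{6.96} ≥ 3.86) = 2(1 − Φ(1.4631)) ≈ 0.1434.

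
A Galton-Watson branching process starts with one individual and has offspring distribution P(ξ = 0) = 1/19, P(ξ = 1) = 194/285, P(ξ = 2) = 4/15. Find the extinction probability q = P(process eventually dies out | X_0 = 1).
q = 15/76

The pgf is f(s) = 1/19 + 194/285·s + 4/15·s². The extinction probability q is the smallest fixed point of f in [0, 1]. Setting s = f(s):
  4/15·s² + (194/285 − 1)·s + 1/19 = 0
  4/15·s² − (1/19 + 4/15)·s + 1/19 = 0
which factors as (s − 1)·(4/15·s − 1/19) = 0, giving roots s = 1 and s = (1/19)/(4/15) = 15/76.
Mean offspring μ = 194/285 + 2·4/15 = 346/285 > 1 (supercritical), so q < 1. The extinction probability is the smaller root: q = (1/19)/(4/15) = 15/76.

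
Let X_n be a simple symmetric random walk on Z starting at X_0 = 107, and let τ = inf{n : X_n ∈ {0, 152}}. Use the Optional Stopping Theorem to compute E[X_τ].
E[X_τ] = 107

X_n is a martingale and τ is a bounded-mean stopping time (indeed τ is finite a.s. with bounded expectation since the walk is in a bounded region). By the OST, E[X_τ] = E[X_0] = 107. Equivalently: E[X_τ] = 152 · P(hit 152 first) + 0 · P(hit 0 first) = 152 · (107/152) = 107.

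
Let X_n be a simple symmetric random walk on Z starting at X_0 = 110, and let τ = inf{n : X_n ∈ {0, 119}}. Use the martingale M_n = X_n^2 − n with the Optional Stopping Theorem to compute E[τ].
E[τ] = 990

M_n = X_n^2 − n is a martingale (since E[X_{n+1}^2 | F_n] = X_n^2 + 1). By OST (τ has finite mean in a bounded region), E[M_τ] = E[M_0] = X_0^2 − 0 = 110^2 = 12100. Also E[M_τ] = E[X_τ^2] − E[τ]. The walk exits at 0 or 119, with P(hit 119 first) = 110/119, so E[X_τ^2] = 119^2 · 110/119 + 0 = 13090. Thus E[τ] = E[X_τ^2] − E[M_τ] = 13090 − 12100 = 990 = 110(119 − 110) = 990.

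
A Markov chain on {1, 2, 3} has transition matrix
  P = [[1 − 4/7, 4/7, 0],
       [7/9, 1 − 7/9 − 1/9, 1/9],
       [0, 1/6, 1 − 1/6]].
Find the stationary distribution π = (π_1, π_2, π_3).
π = (49/109, 36/109, 24/109)

This is a birth-death chain on three states, which satisfies detailed balance: π_1 · P_{12} = π_2 · P_{21} and π_2 · P_{23} = π_3 · P_{32}.
From π_1 · 4/7 = π_2 · 7/9: π_2/π_1 = (4/7)/(7/9) = 36/49.
From π_2 · 1/9 = π_3 · 1/6: π_3/π_2 = (1/9)/(1/6) = 2/3.
Take π_1 proportional to 1; then unnormalized π = (1, 36/49, 24/49). Normalize by dividing by the sum 109/49:
  π = (49/109, 36/109, 24/109).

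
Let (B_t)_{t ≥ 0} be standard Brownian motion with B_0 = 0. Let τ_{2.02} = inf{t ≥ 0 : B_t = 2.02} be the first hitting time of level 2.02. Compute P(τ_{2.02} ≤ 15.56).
P(τ_{2.02} ≤ 15.56) = 2(1 − Φ(2.02/√15.56)) = 2(1 − Φ(0.5121)) ≈ 0.6086

By the reflection principle for standard BM, P(τ_b ≤ t) = 2 · P(B_t ≥ b). Since B_t ~ N(0, t), P(B_t ≥ 2.02) = 1 − Φ(2.02/√t) = 1 − Φ(2.02/√15.56) = 1 − Φ(0.5121) ≈ 0.30429. Doubling: P(τ_{2.02} ≤ 15.56) ≈ 2 · 0.30429 = 0.60858 ≈ 0.6086.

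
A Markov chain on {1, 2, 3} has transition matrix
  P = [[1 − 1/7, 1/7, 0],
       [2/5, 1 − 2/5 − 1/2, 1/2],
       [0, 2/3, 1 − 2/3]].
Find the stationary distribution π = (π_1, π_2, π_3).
π = (8/13, 20/91, 15/91)

This is a birth-death chain on three states, which satisfies detailed balance: π_1 · P_{12} = π_2 · P_{21} and π_2 · P_{23} = π_3 · P_{32}.
From π_1 · 1/7 = π_2 · 2/5: π_2/π_1 = (1/7)/(2/5) = 5/14.
From π_2 · 1/2 = π_3 · 2/3: π_3/π_2 = (1/2)/(2/3) = 3/4.
Take π_1 proportional to 1; then unnormalized π = (1, 5/14, 15/56). Normalize by dividing by the sum 13/8:
  π = (8/13, 20/91, 15/91).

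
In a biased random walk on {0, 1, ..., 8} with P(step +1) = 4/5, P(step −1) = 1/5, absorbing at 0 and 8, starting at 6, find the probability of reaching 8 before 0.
P(hit 8 before 0) = (1 − (1/4)^6) / (1 − (1/4)^8) = 4368/4369

Let u_k denote P(reach 8 before 0 | start at k). Boundary: u_0 = 0, u_8 = 1. Recurrence: u_k = 4/5·u_{k+1} + 1/5·u_{k-1} for 1 ≤ k ≤ 7. Try u_k = A + B·r^k with r = q/p = (1/5)/(4/5) = 1/4. Substitution satisfies the recurrence; boundary conditions give:
  u_k = (1 − r^k) / (1 − r^N) = (1 − (1/4)^6) / (1 − (1/4)^8) = 4368/4369.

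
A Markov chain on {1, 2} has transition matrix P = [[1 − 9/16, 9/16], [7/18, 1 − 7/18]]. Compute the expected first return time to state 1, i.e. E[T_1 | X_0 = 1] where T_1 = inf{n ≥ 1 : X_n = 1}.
E[T_1 | X_0 = 1] = 1/π_1 = 137/56

For an irreducible recurrent Markov chain with stationary distribution π, E[T_i | X_0 = i] = 1/π_i (Kac's formula). Here π_1 = (7/18)/(9/16 + 7/18) = (7/18)/(137/144) = 56/137, so E[T_1 | X_0 = 1] = 1/π_1 = (9/16 + 7/18)/(7/18) = (137/144)/(7/18) = 137/56.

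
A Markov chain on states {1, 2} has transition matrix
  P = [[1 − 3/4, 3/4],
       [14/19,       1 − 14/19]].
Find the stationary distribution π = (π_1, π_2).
π_1 = 56/113, π_2 = 57/113

Solve πP = π with π_1 + π_2 = 1. From πP = π: π_1 · (1 − 3/4) + π_2 · 14/19 = π_1 ⇒ π_2 · 14/19 = π_1 · 3/4 ⇒ π_2/π_1 = (3/4)/(14/19) = 57/56. Together with π_1 + π_2 = 1:
  π_1 = (14/19)/(3/4 + 14/19) = (14/19)/(113/76) = 56/113,
  π_2 = (3/4)/(3/4 + 14/19) = (3/4)/(113/76) = 57/113.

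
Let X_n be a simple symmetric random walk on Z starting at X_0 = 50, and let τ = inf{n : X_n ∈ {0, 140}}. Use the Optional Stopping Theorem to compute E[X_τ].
E[X_τ] = 50

X_n is a martingale and τ is a bounded-mean stopping time (indeed τ is finite a.s. with bounded expectation since the walk is in a bounded region). By the OST, E[X_τ] = E[X_0] = 50. Equivalently: E[X_τ] = 140 · P(hit 140 first) + 0 · P(hit 0 first) = 140 · (50/140) = 50.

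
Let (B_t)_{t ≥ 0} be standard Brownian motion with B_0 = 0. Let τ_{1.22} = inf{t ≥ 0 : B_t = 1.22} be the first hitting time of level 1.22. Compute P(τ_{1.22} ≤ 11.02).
P(τ_{1.22} ≤ 11.02) = 2(1 − Φ(1.22/√11.02)) = 2(1 − Φ(0.3675)) ≈ 0.7132

By the reflection principle for standard BM, P(τ_b ≤ t) = 2 · P(B_t ≥ b). Since B_t ~ N(0, t), P(B_t ≥ 1.22) = 1 − Φ(1.22/√t) = 1 − Φ(1.22/√11.02) = 1 − Φ(0.3675) ≈ 0.35662. Doubling: P(τ_{1.22} ≤ 11.02) ≈ 2 · 0.35662 = 0.71324 ≈ 0.7132.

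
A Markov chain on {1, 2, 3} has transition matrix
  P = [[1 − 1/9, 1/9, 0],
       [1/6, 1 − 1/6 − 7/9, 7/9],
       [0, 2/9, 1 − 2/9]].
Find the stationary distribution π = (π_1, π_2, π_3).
π = (1/4, 1/6, 7/12)

This is a birth-death chain on three states, which satisfies detailed balance: π_1 · P_{12} = π_2 · P_{21} and π_2 · P_{23} = π_3 · P_{32}.
From π_1 · 1/9 = π_2 · 1/6: π_2/π_1 = (1/9)/(1/6) = 2/3.
From π_2 · 7/9 = π_3 · 2/9: π_3/π_2 = (7/9)/(2/9) = 7/2.
Take π_1 proportional to 1; then unnormalized π = (1, 2/3, 7/3). Normalize by dividing by the sum 4:
  π = (1/4, 1/6, 7/12).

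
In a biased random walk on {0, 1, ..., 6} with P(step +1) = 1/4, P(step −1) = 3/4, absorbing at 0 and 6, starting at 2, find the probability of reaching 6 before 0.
P(hit 6 before 0) = (1 − (3)^2) / (1 − (3)^6) = 1/91

Let u_k denote P(reach 6 before 0 | start at k). Boundary: u_0 = 0, u_6 = 1. Recurrence: u_k = 1/4·u_{k+1} + 3/4·u_{k-1} for 1 ≤ k ≤ 5. Try u_k = A + B·r^k with r = q/p = (3/4)/(1/4) = 3. Substitution satisfies the recurrence; boundary conditions give:
  u_k = (1 − r^k) / (1 − r^N) = (1 − (3)^2) / (1 − (3)^6) = 1/91.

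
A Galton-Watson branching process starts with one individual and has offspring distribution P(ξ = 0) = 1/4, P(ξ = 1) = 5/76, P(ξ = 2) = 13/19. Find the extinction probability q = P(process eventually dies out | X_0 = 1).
q = 19/52

The pgf is f(s) = 1/4 + 5/76·s + 13/19·s². The extinction probability q is the smallest fixed point of f in [0, 1]. Setting s = f(s):
  13/19·s² + (5/76 − 1)·s + 1/4 = 0
  13/19·s² − (1/4 + 13/19)·s + 1/4 = 0
which factors as (s − 1)·(13/19·s − 1/4) = 0, giving roots s = 1 and s = (1/4)/(13/19) = 19/52.
Mean offspring μ = 5/76 + 2·13/19 = 109/76 > 1 (supercritical), so q < 1. The extinction probability is the smaller root: q = (1/4)/(13/19) = 19/52.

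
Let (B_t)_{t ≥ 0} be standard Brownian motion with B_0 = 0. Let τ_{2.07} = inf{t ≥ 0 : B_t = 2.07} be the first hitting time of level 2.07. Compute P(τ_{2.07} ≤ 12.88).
P(τ_{2.07} ≤ 12.88) = 2(1 − Φ(2.07/√12.88)) = 2(1 − Φ(0.5768)) ≈ 0.5641

By the reflection principle for standard BM, P(τ_b ≤ t) = 2 · P(B_t ≥ b). Since B_t ~ N(0, t), P(B_t ≥ 2.07) = 1 − Φ(2.07/√t) = 1 − Φ(2.07/√12.88) = 1 − Φ(0.5768) ≈ 0.28204. Doubling: P(τ_{2.07} ≤ 12.88) ≈ 2 · 0.28204 = 0.56408 ≈ 0.5641.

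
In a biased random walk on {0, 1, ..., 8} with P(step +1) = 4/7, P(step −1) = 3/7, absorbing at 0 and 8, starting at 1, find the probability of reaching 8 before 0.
P(hit 8 before 0) = (1 − (3/4)^1) / (1 − (3/4)^8) = 16384/58975

Let u_k denote P(reach 8 before 0 | start at k). Boundary: u_0 = 0, u_8 = 1. Recurrence: u_k = 4/7·u_{k+1} + 3/7·u_{k-1} for 1 ≤ k ≤ 7. Try u_k = A + B·r^k with r = q/p = (3/7)/(4/7) = 3/4. Substitution satisfies the recurrence; boundary conditions give:
  u_k = (1 − r^k) / (1 − r^N) = (1 − (3/4)^1) / (1 − (3/4)^8) = 16384/58975.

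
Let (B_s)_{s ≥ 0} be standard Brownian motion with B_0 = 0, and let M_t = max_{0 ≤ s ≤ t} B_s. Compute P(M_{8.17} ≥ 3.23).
P(M_{8.17} ≥ 3.23) = 2·P(B_{8.17} ≥ 3.23) = 2(1 − Φ(3.23/√8.17)) ≈ 0.2585

By the reflection principle for Brownian motion, P(M_t ≥ a) = 2 · P(B_t ≥ a) for a ≥ 0. Since B_t ~ N(0, t), P(B_t ≥ 3.23) = 1 − Φ(3.23/√t) = 1 − Φ(3.23/√8.17) = 1 − Φ(1.1300). So
  P(M_{8.17} ≥ 3.23) = 2(1 − Φ(1.1300)) ≈ 0.2585.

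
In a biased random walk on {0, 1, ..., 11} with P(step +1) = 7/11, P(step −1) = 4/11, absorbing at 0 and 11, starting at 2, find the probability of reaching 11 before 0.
P(hit 11 before 0) = (1 − (4/7)^2) / (1 − (4/7)^11) = 443889677/657710813

Let u_k denote P(reach 11 before 0 | start at k). Boundary: u_0 = 0, u_11 = 1. Recurrence: u_k = 7/11·u_{k+1} + 4/11·u_{k-1} for 1 ≤ k ≤ 10. Try u_k = A + B·r^k with r = q/p = (4/11)/(7/11) = 4/7. Substitution satisfies the recurrence; boundary conditions give:
  u_k = (1 − r^k) / (1 − r^N) = (1 − (4/7)^2) / (1 − (4/7)^11) = 443889677/657710813.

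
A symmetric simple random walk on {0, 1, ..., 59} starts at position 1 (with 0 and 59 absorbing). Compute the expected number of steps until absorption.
E[τ | X_0 = 1] = 58

Let v_k = E[τ | X_0 = k]. Boundary: v_0 = v_59 = 0. Recurrence: v_k = 1 + (v_{k-1} + v_{k+1})/2 for 1 ≤ k ≤ 58. The particular solution to v_k − (v_{k-1} + v_{k+1})/2 = 1 is v_k = −k^2. Adding homogeneous solution A + B k and matching boundaries gives v_k = k (59 − k). Substituting k = 1: v_1 = 1 · 58 = 58.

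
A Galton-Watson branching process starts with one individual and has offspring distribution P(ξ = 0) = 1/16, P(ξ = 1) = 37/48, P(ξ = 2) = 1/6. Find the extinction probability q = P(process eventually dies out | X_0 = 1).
q = 3/8

The pgf is f(s) = 1/16 + 37/48·s + 1/6·s². The extinction probability q is the smallest fixed point of f in [0, 1]. Setting s = f(s):
  1/6·s² + (37/48 − 1)·s + 1/16 = 0
  1/6·s² − (1/16 + 1/6)·s + 1/16 = 0
which factors as (s − 1)·(1/6·s − 1/16) = 0, giving roots s = 1 and s = (1/16)/(1/6) = 3/8.
Mean offspring μ = 37/48 + 2·1/6 = 53/48 > 1 (supercritical), so q < 1. The extinction probability is the smaller root: q = (1/16)/(1/6) = 3/8.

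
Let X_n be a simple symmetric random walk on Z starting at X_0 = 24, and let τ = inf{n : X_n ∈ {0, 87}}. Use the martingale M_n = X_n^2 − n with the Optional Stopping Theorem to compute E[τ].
E[τ] = 1512

M_n = X_n^2 − n is a martingale (since E[X_{n+1}^2 | F_n] = X_n^2 + 1). By OST (τ has finite mean in a bounded region), E[M_τ] = E[M_0] = X_0^2 − 0 = 24^2 = 576. Also E[M_τ] = E[X_τ^2] − E[τ]. The walk exits at 0 or 87, with P(hit 87 first) = 24/87, so E[X_τ^2] = 87^2 · 24/87 + 0 = 2088. Thus E[τ] = E[X_τ^2] − E[M_τ] = 2088 − 576 = 1512 = 24(87 − 24) = 1512.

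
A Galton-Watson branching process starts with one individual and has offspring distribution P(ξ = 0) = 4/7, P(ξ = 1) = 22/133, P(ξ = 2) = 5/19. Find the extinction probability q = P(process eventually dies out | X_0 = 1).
q = 1

Mean offspring μ = 0·4/7 + 1·22/133 + 2·5/19 = 92/133 ≤ 1. For μ ≤ 1 with offspring not concentrated at 1, the Galton-Watson process goes extinct almost surely, so q = 1.
(Algebraic check: The pgf is f(s) = 4/7 + 22/133·s + 5/19·s². The extinction probability q is the smallest fixed point of f in [0, 1]. Setting s = f(s):
  5/19·s² + (22/133 − 1)·s + 4/7 = 0
  5/19·s² − (4/7 + 5/19)·s + 4/7 = 0
which factors as (s − 1)·(5/19·s − 4/7) = 0, giving roots s = 1 and s = (4/7)/(5/19) = 76/35. Since 76/35 ≥ 1, the smallest root in [0, 1] is s = 1.)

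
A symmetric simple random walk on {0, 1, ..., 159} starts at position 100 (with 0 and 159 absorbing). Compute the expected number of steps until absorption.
E[τ | X_0 = 100] = 5900

Let v_k = E[τ | X_0 = k]. Boundary: v_0 = v_159 = 0. Recurrence: v_k = 1 + (v_{k-1} + v_{k+1})/2 for 1 ≤ k ≤ 158. The particular solution to v_k − (v_{k-1} + v_{k+1})/2 = 1 is v_k = −k^2. Adding homogeneous solution A + B k and matching boundaries gives v_k = k (159 − k). Substituting k = 100: v_100 = 100 · 59 = 5900.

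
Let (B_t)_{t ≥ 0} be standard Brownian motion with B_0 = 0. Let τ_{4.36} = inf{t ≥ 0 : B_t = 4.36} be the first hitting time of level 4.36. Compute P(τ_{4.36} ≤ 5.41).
P(τ_{4.36} ≤ 5.41) = 2(1 − Φ(4.36/√5.41)) = 2(1 − Φ(1.8745)) ≈ 0.0609

By the reflection principle for standard BM, P(τ_b ≤ t) = 2 · P(B_t ≥ b). Since B_t ~ N(0, t), P(B_t ≥ 4.36) = 1 − Φ(4.36/√t) = 1 − Φ(4.36/√5.41) = 1 − Φ(1.8745) ≈ 0.03043. Doubling: P(τ_{4.36} ≤ 5.41) ≈ 2 · 0.03043 = 0.06086 ≈ 0.0609.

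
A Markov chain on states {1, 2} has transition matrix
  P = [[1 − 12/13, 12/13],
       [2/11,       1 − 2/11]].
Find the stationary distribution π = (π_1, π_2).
π_1 = 13/79, π_2 = 66/79

Solve πP = π with π_1 + π_2 = 1. From πP = π: π_1 · (1 − 12/13) + π_2 · 2/11 = π_1 ⇒ π_2 · 2/11 = π_1 · 12/13 ⇒ π_2/π_1 = (12/13)/(2/11) = 66/13. Together with π_1 + π_2 = 1:
  π_1 = (2/11)/(12/13 + 2/11) = (2/11)/(158/143) = 13/79,
  π_2 = (12/13)/(12/13 + 2/11) = (12/13)/(158/143) = 66/79.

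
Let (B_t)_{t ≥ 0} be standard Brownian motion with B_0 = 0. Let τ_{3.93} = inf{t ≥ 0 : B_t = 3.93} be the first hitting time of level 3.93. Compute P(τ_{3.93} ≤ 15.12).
P(τ_{3.93} ≤ 15.12) = 2(1 − Φ(3.93/√15.12)) = 2(1 − Φ(1.0107)) ≈ 0.3122

By the reflection principle for standard BM, P(τ_b ≤ t) = 2 · P(B_t ≥ b). Since B_t ~ N(0, t), P(B_t ≥ 3.93) = 1 − Φ(3.93/√t) = 1 − Φ(3.93/√15.12) = 1 − Φ(1.0107) ≈ 0.15608. Doubling: P(τ_{3.93} ≤ 15.12) ≈ 2 · 0.15608 = 0.31216 ≈ 0.3122.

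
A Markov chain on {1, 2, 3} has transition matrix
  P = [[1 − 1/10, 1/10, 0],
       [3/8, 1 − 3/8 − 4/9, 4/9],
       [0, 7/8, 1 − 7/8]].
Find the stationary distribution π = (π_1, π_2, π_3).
π = (189/265, 252/1325, 128/1325)

This is a birth-death chain on three states, which satisfies detailed balance: π_1 · P_{12} = π_2 · P_{21} and π_2 · P_{23} = π_3 · P_{32}.
From π_1 · 1/10 = π_2 · 3/8: π_2/π_1 = (1/10)/(3/8) = 4/15.
From π_2 · 4/9 = π_3 · 7/8: π_3/π_2 = (4/9)/(7/8) = 32/63.
Take π_1 proportional to 1; then unnormalized π = (1, 4/15, 128/945). Normalize by dividing by the sum 265/189:
  π = (189/265, 252/1325, 128/1325).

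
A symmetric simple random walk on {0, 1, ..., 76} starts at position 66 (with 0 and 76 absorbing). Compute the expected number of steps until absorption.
E[τ | X_0 = 66] = 660

Let v_k = E[τ | X_0 = k]. Boundary: v_0 = v_76 = 0. Recurrence: v_k = 1 + (v_{k-1} + v_{k+1})/2 for 1 ≤ k ≤ 75. The particular solution to v_k − (v_{k-1} + v_{k+1})/2 = 1 is v_k = −k^2. Adding homogeneous solution A + B k and matching boundaries gives v_k = k (76 − k). Substituting k = 66: v_66 = 66 · 10 = 660.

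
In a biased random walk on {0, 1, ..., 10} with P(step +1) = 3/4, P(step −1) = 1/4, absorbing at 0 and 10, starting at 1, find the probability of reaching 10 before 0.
P(hit 10 before 0) = (1 − (1/3)^1) / (1 − (1/3)^10) = 19683/29524

Let u_k denote P(reach 10 before 0 | start at k). Boundary: u_0 = 0, u_10 = 1. Recurrence: u_k = 3/4·u_{k+1} + 1/4·u_{k-1} for 1 ≤ k ≤ 9. Try u_k = A + B·r^k with r = q/p = (1/4)/(3/4) = 1/3. Substitution satisfies the recurrence; boundary conditions give:
  u_k = (1 − r^k) / (1 − r^N) = (1 − (1/3)^1) / (1 − (1/3)^10) = 19683/29524.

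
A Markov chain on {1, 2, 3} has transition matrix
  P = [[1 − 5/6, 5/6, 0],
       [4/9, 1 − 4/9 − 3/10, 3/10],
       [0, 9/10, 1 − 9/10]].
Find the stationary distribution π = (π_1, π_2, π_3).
π = (2/7, 15/28, 5/28)

This is a birth-death chain on three states, which satisfies detailed balance: π_1 · P_{12} = π_2 · P_{21} and π_2 · P_{23} = π_3 · P_{32}.
From π_1 · 5/6 = π_2 · 4/9: π_2/π_1 = (5/6)/(4/9) = 15/8.
From π_2 · 3/10 = π_3 · 9/10: π_3/π_2 = (3/10)/(9/10) = 1/3.
Take π_1 proportional to 1; then unnormalized π = (1, 15/8, 5/8). Normalize by dividing by the sum 7/2:
  π = (2/7, 15/28, 5/28).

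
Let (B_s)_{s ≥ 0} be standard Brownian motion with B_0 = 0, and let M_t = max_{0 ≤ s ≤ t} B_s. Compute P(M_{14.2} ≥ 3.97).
P(M_{14.2} ≥ 3.97) = 2·P(B_{14.2} ≥ 3.97) = 2(1 − Φ(3.97/√14.2)) ≈ 0.2921

By the reflection principle for Brownian motion, P(M_t ≥ a) = 2 · P(B_t ≥ a) for a ≥ 0. Since B_t ~ N(0, t), P(B_t ≥ 3.97) = 1 − Φ(3.97/√t) = 1 − Φ(3.97/√14.2) = 1 − Φ(1.0535). So
  P(M_{14.2} ≥ 3.97) = 2(1 − Φ(1.0535)) ≈ 0.2921.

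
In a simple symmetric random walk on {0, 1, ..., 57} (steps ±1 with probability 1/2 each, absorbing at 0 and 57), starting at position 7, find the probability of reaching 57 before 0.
P(hit 57 before 0) = 7/57

Let u_k = P(hit 57 before 0 | start at k). Then u_0 = 0, u_57 = 1, and u_k = u_{k-1}/2 + u_{k+1}/2 for 1 ≤ k ≤ 56. This harmonic recurrence is solved by u_k = k/57, giving u_7 = 7/57.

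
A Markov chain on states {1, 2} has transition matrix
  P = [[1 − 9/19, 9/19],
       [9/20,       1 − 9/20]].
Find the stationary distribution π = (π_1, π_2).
π_1 = 19/39, π_2 = 20/39

Solve πP = π with π_1 + π_2 = 1. From πP = π: π_1 · (1 − 9/19) + π_2 · 9/20 = π_1 ⇒ π_2 · 9/20 = π_1 · 9/19 ⇒ π_2/π_1 = (9/19)/(9/20) = 20/19. Together with π_1 + π_2 = 1:
  π_1 = (9/20)/(9/19 + 9/20) = (9/20)/(351/380) = 19/39,
  π_2 = (9/19)/(9/19 + 9/20) = (9/19)/(351/380) = 20/39.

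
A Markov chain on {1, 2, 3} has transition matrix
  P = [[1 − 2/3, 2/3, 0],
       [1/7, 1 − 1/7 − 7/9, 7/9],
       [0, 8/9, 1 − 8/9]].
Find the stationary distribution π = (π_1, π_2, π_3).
π = (4/39, 56/117, 49/117)

This is a birth-death chain on three states, which satisfies detailed balance: π_1 · P_{12} = π_2 · P_{21} and π_2 · P_{23} = π_3 · P_{32}.
From π_1 · 2/3 = π_2 · 1/7: π_2/π_1 = (2/3)/(1/7) = 14/3.
From π_2 · 7/9 = π_3 · 8/9: π_3/π_2 = (7/9)/(8/9) = 7/8.
Take π_1 proportional to 1; then unnormalized π = (1, 14/3, 49/12). Normalize by dividing by the sum 39/4:
  π = (4/39, 56/117, 49/117).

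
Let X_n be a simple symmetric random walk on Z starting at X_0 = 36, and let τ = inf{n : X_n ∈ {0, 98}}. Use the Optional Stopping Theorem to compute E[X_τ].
E[X_τ] = 36

X_n is a martingale and τ is a bounded-mean stopping time (indeed τ is finite a.s. with bounded expectation since the walk is in a bounded region). By the OST, E[X_τ] = E[X_0] = 36. Equivalently: E[X_τ] = 98 · P(hit 98 first) + 0 · P(hit 0 first) = 98 · (36/98) = 36.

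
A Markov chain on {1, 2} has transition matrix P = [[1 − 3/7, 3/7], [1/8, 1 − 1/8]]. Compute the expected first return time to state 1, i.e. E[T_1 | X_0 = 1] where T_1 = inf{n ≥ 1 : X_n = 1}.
E[T_1 | X_0 = 1] = 1/π_1 = 31/7

For an irreducible recurrent Markov chain with stationary distribution π, E[T_i | X_0 = i] = 1/π_i (Kac's formula). Here π_1 = (1/8)/(3/7 + 1/8) = (1/8)/(31/56) = 7/31, so E[T_1 | X_0 = 1] = 1/π_1 = (3/7 + 1/8)/(1/8) = (31/56)/(1/8) = 31/7.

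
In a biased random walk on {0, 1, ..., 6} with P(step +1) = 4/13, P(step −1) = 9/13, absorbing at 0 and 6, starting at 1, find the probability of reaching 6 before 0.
P(hit 6 before 0) = (1 − (9/4)^1) / (1 − (9/4)^6) = 1024/105469

Let u_k denote P(reach 6 before 0 | start at k). Boundary: u_0 = 0, u_6 = 1. Recurrence: u_k = 4/13·u_{k+1} + 9/13·u_{k-1} for 1 ≤ k ≤ 5. Try u_k = A + B·r^k with r = q/p = (9/13)/(4/13) = 9/4. Substitution satisfies the recurrence; boundary conditions give:
  u_k = (1 − r^k) / (1 − r^N) = (1 − (9/4)^1) / (1 − (9/4)^6) = 1024/105469.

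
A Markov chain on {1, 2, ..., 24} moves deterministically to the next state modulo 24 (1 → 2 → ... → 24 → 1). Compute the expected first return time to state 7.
E[T_7 | X_0 = 7] = 24

The chain cycles deterministically, so starting at state 7 it returns in exactly 24 steps. Equivalently, the stationary distribution is uniform π_j = 1/24 for every state j, so by Kac's formula E[T_7] = 1/π_7 = 24.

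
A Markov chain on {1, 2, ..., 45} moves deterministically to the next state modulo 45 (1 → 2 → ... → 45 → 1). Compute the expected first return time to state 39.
E[T_39 | X_0 = 39] = 45

The chain cycles deterministically, so starting at state 39 it returns in exactly 45 steps. Equivalently, the stationary distribution is uniform π_j = 1/45 for every state j, so by Kac's formula E[T_39] = 1/π_39 = 45.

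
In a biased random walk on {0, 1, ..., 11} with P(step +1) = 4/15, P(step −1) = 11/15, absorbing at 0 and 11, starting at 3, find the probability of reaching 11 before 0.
P(hit 11 before 0) = (1 − (11/4)^3) / (1 − (11/4)^11) = 11862016/40758210901

Let u_k denote P(reach 11 before 0 | start at k). Boundary: u_0 = 0, u_11 = 1. Recurrence: u_k = 4/15·u_{k+1} + 11/15·u_{k-1} for 1 ≤ k ≤ 10. Try u_k = A + B·r^k with r = q/p = (11/15)/(4/15) = 11/4. Substitution satisfies the recurrence; boundary conditions give:
  u_k = (1 − r^k) / (1 − r^N) = (1 − (11/4)^3) / (1 − (11/4)^11) = 11862016/40758210901.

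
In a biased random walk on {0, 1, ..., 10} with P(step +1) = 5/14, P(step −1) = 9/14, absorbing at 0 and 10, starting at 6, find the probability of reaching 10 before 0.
P(hit 10 before 0) = (1 − (9/5)^6) / (1 − (9/5)^10) = 5756875/62089621

Let u_k denote P(reach 10 before 0 | start at k). Boundary: u_0 = 0, u_10 = 1. Recurrence: u_k = 5/14·u_{k+1} + 9/14·u_{k-1} for 1 ≤ k ≤ 9. Try u_k = A + B·r^k with r = q/p = (9/14)/(5/14) = 9/5. Substitution satisfies the recurrence; boundary conditions give:
  u_k = (1 − r^k) / (1 − r^N) = (1 − (9/5)^6) / (1 − (9/5)^10) = 5756875/62089621.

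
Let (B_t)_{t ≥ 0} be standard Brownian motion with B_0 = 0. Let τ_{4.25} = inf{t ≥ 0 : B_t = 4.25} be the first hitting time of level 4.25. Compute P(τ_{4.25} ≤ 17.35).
P(τ_{4.25} ≤ 17.35) = 2(1 − Φ(4.25/√17.35)) = 2(1 − Φ(1.0203)) ≈ 0.3076

By the reflection principle for standard BM, P(τ_b ≤ t) = 2 · P(B_t ≥ b). Since B_t ~ N(0, t), P(B_t ≥ 4.25) = 1 − Φ(4.25/√t) = 1 − Φ(4.25/√17.35) = 1 − Φ(1.0203) ≈ 0.15379. Doubling: P(τ_{4.25} ≤ 17.35) ≈ 2 · 0.15379 = 0.30758 ≈ 0.3076.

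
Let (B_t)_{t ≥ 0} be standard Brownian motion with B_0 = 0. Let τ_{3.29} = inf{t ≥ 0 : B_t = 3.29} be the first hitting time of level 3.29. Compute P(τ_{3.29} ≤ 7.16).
P(τ_{3.29} ≤ 7.16) = 2(1 − Φ(3.29/√7.16)) = 2(1 − Φ(1.2295)) ≈ 0.2189

By the reflection principle for standard BM, P(τ_b ≤ t) = 2 · P(B_t ≥ b). Since B_t ~ N(0, t), P(B_t ≥ 3.29) = 1 − Φ(3.29/√t) = 1 − Φ(3.29/√7.16) = 1 − Φ(1.2295) ≈ 0.10944. Doubling: P(τ_{3.29} ≤ 7.16) ≈ 2 · 0.10944 = 0.21888 ≈ 0.2189.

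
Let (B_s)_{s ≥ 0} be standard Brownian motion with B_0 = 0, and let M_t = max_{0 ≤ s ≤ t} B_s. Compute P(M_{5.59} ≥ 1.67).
P(M_{5.59} ≥ 1.67) = 2·P(B_{5.59} ≥ 1.67) = 2(1 − Φ(1.67/√5.59)) ≈ 0.4800

By the reflection principle for Brownian motion, P(M_t ≥ a) = 2 · P(B_t ≥ a) for a ≥ 0. Since B_t ~ N(0, t), P(B_t ≥ 1.67) = 1 − Φ(1.67/√t) = 1 − Φ(1.67/√5.59) = 1 − Φ(0.7063). So
  P(M_{5.59} ≥ 1.67) = 2(1 − Φ(0.7063)) ≈ 0.4800.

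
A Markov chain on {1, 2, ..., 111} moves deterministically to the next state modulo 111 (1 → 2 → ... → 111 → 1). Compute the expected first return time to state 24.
E[T_24 | X_0 = 24] = 111

The chain cycles deterministically, so starting at state 24 it returns in exactly 111 steps. Equivalently, the stationary distribution is uniform π_j = 1/111 for every state j, so by Kac's formula E[T_24] = 1/π_24 = 111.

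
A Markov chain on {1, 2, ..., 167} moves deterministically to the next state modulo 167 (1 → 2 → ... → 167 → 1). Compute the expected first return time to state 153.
E[T_153 | X_0 = 153] = 167

The chain cycles deterministically, so starting at state 153 it returns in exactly 167 steps. Equivalently, the stationary distribution is uniform π_j = 1/167 for every state j, so by Kac's formula E[T_153] = 1/π_153 = 167.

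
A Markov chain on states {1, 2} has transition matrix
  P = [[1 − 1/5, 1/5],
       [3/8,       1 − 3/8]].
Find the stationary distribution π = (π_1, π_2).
π_1 = 15/23, π_2 = 8/23

Solve πP = π with π_1 + π_2 = 1. From πP = π: π_1 · (1 − 1/5) + π_2 · 3/8 = π_1 ⇒ π_2 · 3/8 = π_1 · 1/5 ⇒ π_2/π_1 = (1/5)/(3/8) = 8/15. Together with π_1 + π_2 = 1:
  π_1 = (3/8)/(1/5 + 3/8) = (3/8)/(23/40) = 15/23,
  π_2 = (1/5)/(1/5 + 3/8) = (1/5)/(23/40) = 8/23.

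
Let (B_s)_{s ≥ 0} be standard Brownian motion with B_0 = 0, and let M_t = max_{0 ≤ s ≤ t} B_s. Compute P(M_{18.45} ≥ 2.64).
P(M_{18.45} ≥ 2.64) = 2·P(B_{18.45} ≥ 2.64) = 2(1 − Φ(2.64/√18.45)) ≈ 0.5388

By the reflection principle for Brownian motion, P(M_t ≥ a) = 2 · P(B_t ≥ a) for a ≥ 0. Since B_t ~ N(0, t), P(B_t ≥ 2.64) = 1 − Φ(2.64/√t) = 1 − Φ(2.64/√18.45) = 1 − Φ(0.6146). So
  P(M_{18.45} ≥ 2.64) = 2(1 − Φ(0.6146)) ≈ 0.5388.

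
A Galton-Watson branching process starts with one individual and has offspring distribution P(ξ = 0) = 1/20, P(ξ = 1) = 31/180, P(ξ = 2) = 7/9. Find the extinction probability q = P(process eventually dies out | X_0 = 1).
q = 9/140

The pgf is f(s) = 1/20 + 31/180·s + 7/9·s². The extinction probability q is the smallest fixed point of f in [0, 1]. Setting s = f(s):
  7/9·s² + (31/180 − 1)·s + 1/20 = 0
  7/9·s² − (1/20 + 7/9)·s + 1/20 = 0
which factors as (s − 1)·(7/9·s − 1/20) = 0, giving roots s = 1 and s = (1/20)/(7/9) = 9/140.
Mean offspring μ = 31/180 + 2·7/9 = 311/180 > 1 (supercritical), so q < 1. The extinction probability is the smaller root: q = (1/20)/(7/9) = 9/140.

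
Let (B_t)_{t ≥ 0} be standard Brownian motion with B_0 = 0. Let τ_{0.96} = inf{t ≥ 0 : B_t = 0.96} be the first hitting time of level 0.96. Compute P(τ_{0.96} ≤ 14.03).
P(τ_{0.96} ≤ 14.03) = 2(1 − Φ(0.96/√14.03)) = 2(1 − Φ(0.2563)) ≈ 0.7977

By the reflection principle for standard BM, P(τ_b ≤ t) = 2 · P(B_t ≥ b). Since B_t ~ N(0, t), P(B_t ≥ 0.96) = 1 − Φ(0.96/√t) = 1 − Φ(0.96/√14.03) = 1 − Φ(0.2563) ≈ 0.39886. Doubling: P(τ_{0.96} ≤ 14.03) ≈ 2 · 0.39886 = 0.79772 ≈ 0.7977.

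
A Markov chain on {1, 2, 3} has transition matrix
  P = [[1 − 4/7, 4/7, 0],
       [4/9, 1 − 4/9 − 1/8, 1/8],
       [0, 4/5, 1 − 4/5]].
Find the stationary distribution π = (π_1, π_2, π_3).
π = (224/557, 288/557, 45/557)

This is a birth-death chain on three states, which satisfies detailed balance: π_1 · P_{12} = π_2 · P_{21} and π_2 · P_{23} = π_3 · P_{32}.
From π_1 · 4/7 = π_2 · 4/9: π_2/π_1 = (4/7)/(4/9) = 9/7.
From π_2 · 1/8 = π_3 · 4/5: π_3/π_2 = (1/8)/(4/5) = 5/32.
Take π_1 proportional to 1; then unnormalized π = (1, 9/7, 45/224). Normalize by dividing by the sum 557/224:
  π = (224/557, 288/557, 45/557).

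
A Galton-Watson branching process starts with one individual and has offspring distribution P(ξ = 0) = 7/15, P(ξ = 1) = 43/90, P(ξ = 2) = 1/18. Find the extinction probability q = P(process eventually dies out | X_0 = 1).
q = 1

Mean offspring μ = 0·7/15 + 1·43/90 + 2·1/18 = 53/90 ≤ 1. For μ ≤ 1 with offspring not concentrated at 1, the Galton-Watson process goes extinct almost surely, so q = 1.
(Algebraic check: The pgf is f(s) = 7/15 + 43/90·s + 1/18·s². The extinction probability q is the smallest fixed point of f in [0, 1]. Setting s = f(s):
  1/18·s² + (43/90 − 1)·s + 7/15 = 0
  1/18·s² − (7/15 + 1/18)·s + 7/15 = 0
which factors as (s − 1)·(1/18·s − 7/15) = 0, giving roots s = 1 and s = (7/15)/(1/18) = 42/5. Since 42/5 ≥ 1, the smallest root in [0, 1] is s = 1.)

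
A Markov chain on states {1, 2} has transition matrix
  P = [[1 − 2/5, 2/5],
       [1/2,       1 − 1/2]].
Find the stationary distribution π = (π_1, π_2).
π_1 = 5/9, π_2 = 4/9

Solve πP = π with π_1 + π_2 = 1. From πP = π: π_1 · (1 − 2/5) + π_2 · 1/2 = π_1 ⇒ π_2 · 1/2 = π_1 · 2/5 ⇒ π_2/π_1 = (2/5)/(1/2) = 4/5. Together with π_1 + π_2 = 1:
  π_1 = (1/2)/(2/5 + 1/2) = (1/2)/(9/10) = 5/9,
  π_2 = (2/5)/(2/5 + 1/2) = (2/5)/(9/10) = 4/9.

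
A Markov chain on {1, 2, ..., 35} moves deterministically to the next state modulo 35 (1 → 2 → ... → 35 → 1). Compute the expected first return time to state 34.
E[T_34 | X_0 = 34] = 35

The chain cycles deterministically, so starting at state 34 it returns in exactly 35 steps. Equivalently, the stationary distribution is uniform π_j = 1/35 for every state j, so by Kac's formula E[T_34] = 1/π_34 = 35.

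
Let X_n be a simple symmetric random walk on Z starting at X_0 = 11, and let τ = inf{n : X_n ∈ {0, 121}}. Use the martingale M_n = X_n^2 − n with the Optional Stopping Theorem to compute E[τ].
E[τ] = 1210

M_n = X_n^2 − n is a martingale (since E[X_{n+1}^2 | F_n] = X_n^2 + 1). By OST (τ has finite mean in a bounded region), E[M_τ] = E[M_0] = X_0^2 − 0 = 11^2 = 121. Also E[M_τ] = E[X_τ^2] − E[τ]. The walk exits at 0 or 121, with P(hit 121 first) = 11/121, so E[X_τ^2] = 121^2 · 11/121 + 0 = 1331. Thus E[τ] = E[X_τ^2] − E[M_τ] = 1331 − 121 = 1210 = 11(121 − 11) = 1210.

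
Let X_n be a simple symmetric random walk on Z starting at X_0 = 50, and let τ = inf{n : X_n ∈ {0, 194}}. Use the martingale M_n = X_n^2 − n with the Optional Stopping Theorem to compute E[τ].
E[τ] = 7200

M_n = X_n^2 − n is a martingale (since E[X_{n+1}^2 | F_n] = X_n^2 + 1). By OST (τ has finite mean in a bounded region), E[M_τ] = E[M_0] = X_0^2 − 0 = 50^2 = 2500. Also E[M_τ] = E[X_τ^2] − E[τ]. The walk exits at 0 or 194, with P(hit 194 first) = 50/194, so E[X_τ^2] = 194^2 · 50/194 + 0 = 9700. Thus E[τ] = E[X_τ^2] − E[M_τ] = 9700 − 2500 = 7200 = 50(194 − 50) = 7200.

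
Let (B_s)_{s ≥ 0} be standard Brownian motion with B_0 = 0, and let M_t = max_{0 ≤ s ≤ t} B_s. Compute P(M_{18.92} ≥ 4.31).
P(M_{18.92} ≥ 4.31) = 2·P(B_{18.92} ≥ 4.31) = 2(1 − Φ(4.31/√18.92)) ≈ 0.3217

By the reflection principle for Brownian motion, P(M_t ≥ a) = 2 · P(B_t ≥ a) for a ≥ 0. Since B_t ~ N(0, t), P(B_t ≥ 4.31) = 1 − Φ(4.31/√t) = 1 − Φ(4.31/√18.92) = 1 − Φ(0.9909). So
  P(M_{18.92} ≥ 4.31) = 2(1 − Φ(0.9909)) ≈ 0.3217.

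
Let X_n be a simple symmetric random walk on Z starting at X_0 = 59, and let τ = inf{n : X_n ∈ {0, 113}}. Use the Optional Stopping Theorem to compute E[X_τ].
E[X_τ] = 59

X_n is a martingale and τ is a bounded-mean stopping time (indeed τ is finite a.s. with bounded expectation since the walk is in a bounded region). By the OST, E[X_τ] = E[X_0] = 59. Equivalently: E[X_τ] = 113 · P(hit 113 first) + 0 · P(hit 0 first) = 113 · (59/113) = 59.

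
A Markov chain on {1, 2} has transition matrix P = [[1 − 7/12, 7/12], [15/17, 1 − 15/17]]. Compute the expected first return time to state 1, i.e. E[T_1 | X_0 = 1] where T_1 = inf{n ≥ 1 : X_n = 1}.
E[T_1 | X_0 = 1] = 1/π_1 = 299/180

For an irreducible recurrent Markov chain with stationary distribution π, E[T_i | X_0 = i] = 1/π_i (Kac's formula). Here π_1 = (15/17)/(7/12 + 15/17) = (15/17)/(299/204) = 180/299, so E[T_1 | X_0 = 1] = 1/π_1 = (7/12 + 15/17)/(15/17) = (299/204)/(15/17) = 299/180.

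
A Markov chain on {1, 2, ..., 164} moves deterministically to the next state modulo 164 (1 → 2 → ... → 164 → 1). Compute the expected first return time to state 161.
E[T_161 | X_0 = 161] = 164

The chain cycles deterministically, so starting at state 161 it returns in exactly 164 steps. Equivalently, the stationary distribution is uniform π_j = 1/164 for every state j, so by Kac's formula E[T_161] = 1/π_161 = 164.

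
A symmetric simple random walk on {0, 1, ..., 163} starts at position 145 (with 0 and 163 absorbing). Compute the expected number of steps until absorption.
E[τ | X_0 = 145] = 2610

Let v_k = E[τ | X_0 = k]. Boundary: v_0 = v_163 = 0. Recurrence: v_k = 1 + (v_{k-1} + v_{k+1})/2 for 1 ≤ k ≤ 162. The particular solution to v_k − (v_{k-1} + v_{k+1})/2 = 1 is v_k = −k^2. Adding homogeneous solution A + B k and matching boundaries gives v_k = k (163 − k). Substituting k = 145: v_145 = 145 · 18 = 2610.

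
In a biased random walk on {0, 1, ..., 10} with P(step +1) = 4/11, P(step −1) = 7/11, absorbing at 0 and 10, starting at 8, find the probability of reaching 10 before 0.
P(hit 10 before 0) = (1 − (7/4)^8) / (1 − (7/4)^10) = 2763280/8528081

Let u_k denote P(reach 10 before 0 | start at k). Boundary: u_0 = 0, u_10 = 1. Recurrence: u_k = 4/11·u_{k+1} + 7/11·u_{k-1} for 1 ≤ k ≤ 9. Try u_k = A + B·r^k with r = q/p = (7/11)/(4/11) = 7/4. Substitution satisfies the recurrence; boundary conditions give:
  u_k = (1 − r^k) / (1 − r^N) = (1 − (7/4)^8) / (1 − (7/4)^10) = 2763280/8528081.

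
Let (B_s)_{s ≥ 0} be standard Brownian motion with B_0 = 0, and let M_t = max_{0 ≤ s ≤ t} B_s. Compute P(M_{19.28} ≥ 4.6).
P(M_{19.28} ≥ 4.6) = 2·P(B_{19.28} ≥ 4.6) = 2(1 − Φ(4.6/√19.28)) ≈ 0.2948

By the reflection principle for Brownian motion, P(M_t ≥ a) = 2 · P(B_t ≥ a) for a ≥ 0. Since B_t ~ N(0, t), P(B_t ≥ 4.6) = 1 − Φ(4.6/√t) = 1 − Φ(4.6/√19.28) = 1 − Φ(1.0476). So
  P(M_{19.28} ≥ 4.6) = 2(1 − Φ(1.0476)) ≈ 0.2948.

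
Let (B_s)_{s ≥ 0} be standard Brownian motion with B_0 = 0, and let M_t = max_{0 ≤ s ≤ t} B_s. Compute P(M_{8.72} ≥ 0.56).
P(M_{8.72} ≥ 0.56) = 2·P(B_{8.72} ≥ 0.56) = 2(1 − Φ(0.56/√8.72)) ≈ 0.8496

By the reflection principle for Brownian motion, P(M_t ≥ a) = 2 · P(B_t ≥ a) for a ≥ 0. Since B_t ~ N(0, t), P(B_t ≥ 0.56) = 1 − Φ(0.56/√t) = 1 − Φ(0.56/√8.72) = 1 − Φ(0.1896). So
  P(M_{8.72} ≥ 0.56) = 2(1 − Φ(0.1896)) ≈ 0.8496.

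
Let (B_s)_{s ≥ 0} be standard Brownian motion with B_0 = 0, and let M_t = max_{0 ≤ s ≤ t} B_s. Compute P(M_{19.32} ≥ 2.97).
P(M_{19.32} ≥ 2.97) = 2·P(B_{19.32} ≥ 2.97) = 2(1 − Φ(2.97/√19.32)) ≈ 0.4992

By the reflection principle for Brownian motion, P(M_t ≥ a) = 2 · P(B_t ≥ a) for a ≥ 0. Since B_t ~ N(0, t), P(B_t ≥ 2.97) = 1 − Φ(2.97/√t) = 1 − Φ(2.97/√19.32) = 1 − Φ(0.6757). So
  P(M_{19.32} ≥ 2.97) = 2(1 − Φ(0.6757)) ≈ 0.4992.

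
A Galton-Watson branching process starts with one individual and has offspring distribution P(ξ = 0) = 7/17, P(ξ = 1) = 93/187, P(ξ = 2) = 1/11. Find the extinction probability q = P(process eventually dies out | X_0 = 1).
q = 1

Mean offspring μ = 0·7/17 + 1·93/187 + 2·1/11 = 127/187 ≤ 1. For μ ≤ 1 with offspring not concentrated at 1, the Galton-Watson process goes extinct almost surely, so q = 1.
(Algebraic check: The pgf is f(s) = 7/17 + 93/187·s + 1/11·s². The extinction probability q is the smallest fixed point of f in [0, 1]. Setting s = f(s):
  1/11·s² + (93/187 − 1)·s + 7/17 = 0
  1/11·s² − (7/17 + 1/11)·s + 7/17 = 0
which factors as (s − 1)·(1/11·s − 7/17) = 0, giving roots s = 1 and s = (7/17)/(1/11) = 77/17. Since 77/17 ≥ 1, the smallest root in [0, 1] is s = 1.)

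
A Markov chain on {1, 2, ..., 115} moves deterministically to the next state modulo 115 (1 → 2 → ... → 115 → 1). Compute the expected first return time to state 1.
E[T_1 | X_0 = 1] = 115

The chain cycles deterministically, so starting at state 1 it returns in exactly 115 steps. Equivalently, the stationary distribution is uniform π_j = 1/115 for every state j, so by Kac's formula E[T_1] = 1/π_1 = 115.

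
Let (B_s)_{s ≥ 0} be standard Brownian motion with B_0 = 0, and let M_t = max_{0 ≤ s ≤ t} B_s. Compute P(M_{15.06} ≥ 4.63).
P(M_{15.06} ≥ 4.63) = 2·P(B_{15.06} ≥ 4.63) = 2(1 − Φ(4.63/√15.06)) ≈ 0.2328

By the reflection principle for Brownian motion, P(M_t ≥ a) = 2 · P(B_t ≥ a) for a ≥ 0. Since B_t ~ N(0, t), P(B_t ≥ 4.63) = 1 − Φ(4.63/√t) = 1 − Φ(4.63/√15.06) = 1 − Φ(1.1931). So
  P(M_{15.06} ≥ 4.63) = 2(1 − Φ(1.1931)) ≈ 0.2328.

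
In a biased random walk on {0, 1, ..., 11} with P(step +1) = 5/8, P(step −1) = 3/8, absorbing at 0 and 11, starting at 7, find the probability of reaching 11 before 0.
P(hit 11 before 0) = (1 − (3/5)^7) / (1 − (3/5)^11) = 23730625/24325489

Let u_k denote P(reach 11 before 0 | start at k). Boundary: u_0 = 0, u_11 = 1. Recurrence: u_k = 5/8·u_{k+1} + 3/8·u_{k-1} for 1 ≤ k ≤ 10. Try u_k = A + B·r^k with r = q/p = (3/8)/(5/8) = 3/5. Substitution satisfies the recurrence; boundary conditions give:
  u_k = (1 − r^k) / (1 − r^N) = (1 − (3/5)^7) / (1 − (3/5)^11) = 23730625/24325489.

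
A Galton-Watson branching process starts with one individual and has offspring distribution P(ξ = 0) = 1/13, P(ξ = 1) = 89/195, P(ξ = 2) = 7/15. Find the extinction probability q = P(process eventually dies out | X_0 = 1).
q = 15/91

The pgf is f(s) = 1/13 + 89/195·s + 7/15·s². The extinction probability q is the smallest fixed point of f in [0, 1]. Setting s = f(s):
  7/15·s² + (89/195 − 1)·s + 1/13 = 0
  7/15·s² − (1/13 + 7/15)·s + 1/13 = 0
which factors as (s − 1)·(7/15·s − 1/13) = 0, giving roots s = 1 and s = (1/13)/(7/15) = 15/91.
Mean offspring μ = 89/195 + 2·7/15 = 271/195 > 1 (supercritical), so q < 1. The extinction probability is the smaller root: q = (1/13)/(7/15) = 15/91.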